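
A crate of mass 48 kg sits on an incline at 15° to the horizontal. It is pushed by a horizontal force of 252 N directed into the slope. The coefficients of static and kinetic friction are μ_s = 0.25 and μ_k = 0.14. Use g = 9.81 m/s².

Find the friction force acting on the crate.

Normal direction: N = m g cos θ + P sin θ = 520.1 N.
Parallel to the incline: P cos θ − m g sin θ = 243.4 − 121.9 = 121.5 N; the friction needed to balance this is 121.5 N acting down the slope.
The limit of static friction is μ_s N = 130 N.
|f_req| = 121.5 ≤ 130 N → the crate is in equilibrium; friction equals the required value.

f ≈ 122 N (down the incline)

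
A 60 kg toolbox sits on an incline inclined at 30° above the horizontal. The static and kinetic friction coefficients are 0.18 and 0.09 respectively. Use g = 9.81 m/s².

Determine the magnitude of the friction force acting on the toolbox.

The normal reaction is N = m g cos θ = 509.7 N.
Along the slope the weight component is m g sin θ = 294.3 N; friction must supply exactly this, acting up-slope.
Static friction can supply at most μ_s N = 91.75 N.
Since |294.3| > 91.75 N, static friction cannot hold it; the toolbox slides down the incline and kinetic friction applies: f = μ_k N = 0.09 × 509.7 = 45.9 N.

f ≈ 45.9 N (up the incline)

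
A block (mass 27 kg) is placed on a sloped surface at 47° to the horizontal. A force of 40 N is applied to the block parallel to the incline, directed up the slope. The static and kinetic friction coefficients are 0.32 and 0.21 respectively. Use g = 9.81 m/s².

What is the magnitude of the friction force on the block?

f ≈ 37.9 N (up the incline)

Perpendicular to the surface, N = m g cos θ = 27·9.81·cos 47° = 180.6 N.
The friction needed for equilibrium is m g sin θ − P = 193.7 − 40 = 153.7 N, measured positive up-slope.
Static friction can supply at most μ_s N = 57.81 N.
|153.7| exceeds 57.81 N, so the block slips down-slope; friction is kinetic, f = μ_k N = 0.21×180.6 = 37.9 N.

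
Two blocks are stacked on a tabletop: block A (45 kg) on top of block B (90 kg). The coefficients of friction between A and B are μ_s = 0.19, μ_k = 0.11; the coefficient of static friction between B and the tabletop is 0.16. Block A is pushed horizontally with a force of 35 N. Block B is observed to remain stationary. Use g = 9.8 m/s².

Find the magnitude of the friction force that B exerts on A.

Normal force at the A–B interface: N₁ = m_A g = 441 N.
So the A–B interface can sustain at most μ_s N₁ = 83.79 N of static friction.
P = 35 N is within that limit, so A and B move together (both at rest); the A–B friction is simply f₁ = P = 35 N.
By Newton's third law B feels 35 N forward from A. With B stationary, the floor's static friction on B balances it: f₂ = 35 N (well within μ_s(m_A+m_B)g = 211.7 N).

f ≈ 35 N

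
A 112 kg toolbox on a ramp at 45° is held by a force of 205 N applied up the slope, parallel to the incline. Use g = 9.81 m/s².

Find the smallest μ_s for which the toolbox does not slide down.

N = m g cos θ = 776.9 N.
Friction must make up the shortfall along the incline: f = m g sin θ − P = 776.9 − 205 = 571.9 N.
At the threshold f = μ_s N, so μ_s,min = 571.9/776.9 = 0.736.

μ_s,min ≈ 0.736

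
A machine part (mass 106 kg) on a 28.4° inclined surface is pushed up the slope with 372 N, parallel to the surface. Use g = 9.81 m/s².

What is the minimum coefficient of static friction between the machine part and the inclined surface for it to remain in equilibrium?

N = m g cos θ = 914.7 N.
Friction must make up the shortfall along the incline: f = m g sin θ − P = 494.6 − 372 = 122.6 N.
At the threshold f = μ_s N, so μ_s,min = 122.6/914.7 = 0.134.

μ_s,min ≈ 0.134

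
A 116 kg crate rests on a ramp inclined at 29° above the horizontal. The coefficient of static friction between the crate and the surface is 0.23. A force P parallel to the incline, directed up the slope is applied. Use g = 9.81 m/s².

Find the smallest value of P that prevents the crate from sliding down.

The crate tends to slide down (tan θ > μ_s), so at the point of impending slip friction acts up-slope at its limit: f = μ_s N.
P is parallel to the surface, so N = m g cos θ = 995 N.
Along the incline: P + μ_s N = m g sin θ, so P = 552 − 0.23×995 = 323 N.

P_min ≈ 323 N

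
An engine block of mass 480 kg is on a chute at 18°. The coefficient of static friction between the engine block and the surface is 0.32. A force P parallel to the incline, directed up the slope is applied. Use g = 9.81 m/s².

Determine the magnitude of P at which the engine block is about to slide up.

P ≈ 2890 N

At impending motion up the slope, friction acts down-slope at its limit: f = μ_s N.
P is parallel to the surface, so N = m g cos θ = 4480 N.
Along the incline: P = m g sin θ + μ_s N = 1460 + 0.32×4480 = 2890 N.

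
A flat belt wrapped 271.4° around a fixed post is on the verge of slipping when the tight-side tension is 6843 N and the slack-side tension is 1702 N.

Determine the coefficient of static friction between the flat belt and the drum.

T₂/T₁ = e^{μβ} → μ = ln(T₂/T₁)/β.
β = 271.4° = 4.737 rad.
μ = ln(6843/1702)/4.737 = ln(4.021)/4.737 = 0.294.

μ ≈ 0.294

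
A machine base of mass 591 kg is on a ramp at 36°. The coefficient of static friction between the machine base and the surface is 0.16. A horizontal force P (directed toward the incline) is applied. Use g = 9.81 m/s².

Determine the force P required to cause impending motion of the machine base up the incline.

P ≈ 5820 N

At impending motion up the slope, friction acts down-slope at its limit: f = μ_s N.
Perpendicular to the incline: N = m g cos θ + P sin θ.
Along the incline: P cos θ = m g sin θ + μ_s N = m g sin θ + μ_s (m g cos θ + P sin θ).
Solving, P (cos θ − μ_s sin θ) = m g (sin θ + μ_s cos θ), so P = 591×9.81×(sin 36° + 0.16 cos 36°)/(cos 36° − 0.16 sin 36°) = 5800×0.7172/0.715 = 5820 N.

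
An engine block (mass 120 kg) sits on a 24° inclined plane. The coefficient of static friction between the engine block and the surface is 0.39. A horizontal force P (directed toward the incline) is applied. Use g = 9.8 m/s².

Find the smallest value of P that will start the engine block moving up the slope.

P ≈ 1190 N

At impending motion up the slope, friction acts down-slope at its limit: f = μ_s N.
Perpendicular to the incline: N = m g cos θ + P sin θ.
Along the incline: P cos θ = m g sin θ + μ_s N = m g sin θ + μ_s (m g cos θ + P sin θ).
Solving, P (cos θ − μ_s sin θ) = m g (sin θ + μ_s cos θ), so P = 120×9.8×(sin 24° + 0.39 cos 24°)/(cos 24° − 0.39 sin 24°) = 1180×0.763/0.7549 = 1190 N.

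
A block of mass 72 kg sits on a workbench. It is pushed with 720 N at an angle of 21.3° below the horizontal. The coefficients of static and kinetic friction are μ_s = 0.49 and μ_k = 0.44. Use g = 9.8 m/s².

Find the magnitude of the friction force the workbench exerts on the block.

The vertical component of P adds to the normal force: N = m g + P sin α = 705.6 + 261.5 = 967.1 N.
The horizontal driving force is P cos α = 670.8 N, so equilibrium needs friction f = 670.8 N.
μ_s N = 0.49 × 967.1 = 473.9 N.
The required friction exceeds μ_s N, so the block moves and f = μ_k N = 426 N.

f ≈ 426 N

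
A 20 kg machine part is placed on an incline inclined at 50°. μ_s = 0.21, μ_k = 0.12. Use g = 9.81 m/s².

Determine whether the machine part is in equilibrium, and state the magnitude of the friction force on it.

N = m g cos θ = 126 N.
Down-slope weight component: m g sin θ = 150 N.
μ_s N = 26.5 N.
150 > 26.5 N, so it slides; kinetic friction f = μ_k N = 0.12×126 = 15.1 N.

f ≈ 15.1 N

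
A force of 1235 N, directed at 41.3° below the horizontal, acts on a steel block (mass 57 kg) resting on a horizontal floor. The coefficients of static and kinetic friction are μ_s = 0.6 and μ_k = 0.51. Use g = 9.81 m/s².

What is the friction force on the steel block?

N = m g + P sin α = 559.2 + 1235×sin 41.3° = 1374 N.
Horizontally, friction must balance P cos α = 927.8 N.
The static-friction limit is μ_s N = 824.6 N.
927.8 > 824.6 N → the steel block slides; f = μ_k N = 0.51×1374 = 701 N.

f ≈ 701 N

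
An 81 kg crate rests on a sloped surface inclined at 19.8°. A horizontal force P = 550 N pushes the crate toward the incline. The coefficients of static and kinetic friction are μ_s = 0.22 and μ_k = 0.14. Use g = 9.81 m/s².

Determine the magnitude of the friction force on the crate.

f ≈ 131 N (down the incline)

The horizontal push has a component P sin θ into the surface, so N = m g cos θ + P sin θ = 747.6 + 186.3 = 933.9 N.
Along the incline, the net driving force (taking up-slope positive) is P cos θ − m g sin θ = 517.5 − 269.2 = 248.3 N, so equilibrium requires friction f = -248.3 N (down-slope).
Maximum static friction: μ_s N = 0.22 × 933.9 = 205.5 N.
The required 248.3 N exceeds the static limit, so the crate slides up-slope and f = μ_k N = 0.14×933.9 = 131 N.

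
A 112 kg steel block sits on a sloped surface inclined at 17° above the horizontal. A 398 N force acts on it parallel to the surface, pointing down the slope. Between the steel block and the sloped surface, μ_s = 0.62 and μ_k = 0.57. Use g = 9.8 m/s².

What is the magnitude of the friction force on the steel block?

Perpendicular to the surface, N = m g cos θ = 112·9.8·cos 17° = 1050 N.
Parallel to the incline, ΣF = 0 gives f = m g sin θ + P = 320.9 + 398 = 718.9 N (up-slope positive).
The static-friction ceiling is μ_s N = 0.62 × 1050 = 650.8 N.
|718.9| exceeds 650.8 N, so the steel block slips down-slope; friction is kinetic, f = μ_k N = 0.57×1050 = 598 N.

f ≈ 598 N (up the incline)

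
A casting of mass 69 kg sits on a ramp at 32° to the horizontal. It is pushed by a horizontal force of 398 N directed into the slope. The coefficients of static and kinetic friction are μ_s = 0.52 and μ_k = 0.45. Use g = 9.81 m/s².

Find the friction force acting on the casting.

Normal direction: N = m g cos θ + P sin θ = 784.9 N.
Parallel to the incline: P cos θ − m g sin θ = 337.5 − 358.7 = -21.17 N; the friction needed to balance this is 21.17 N acting up the slope.
Maximum static friction: μ_s N = 0.52 × 784.9 = 408.2 N.
|f_req| = 21.17 ≤ 408.2 N → the casting is in equilibrium; friction equals the required value.

f ≈ 21.2 N (up the incline)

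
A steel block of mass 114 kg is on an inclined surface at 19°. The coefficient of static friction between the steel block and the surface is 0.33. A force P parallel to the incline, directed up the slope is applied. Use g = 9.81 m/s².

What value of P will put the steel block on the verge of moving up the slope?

At impending motion up the slope, friction acts down-slope at its limit: f = μ_s N.
P is parallel to the surface, so N = m g cos θ = 1060 N.
Along the incline: P = m g sin θ + μ_s N = 364 + 0.33×1060 = 713 N.

P ≈ 713 N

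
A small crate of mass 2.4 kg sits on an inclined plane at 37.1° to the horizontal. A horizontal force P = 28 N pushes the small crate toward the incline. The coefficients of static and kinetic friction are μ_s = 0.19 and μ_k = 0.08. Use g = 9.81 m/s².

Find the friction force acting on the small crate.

f ≈ 2.85 N (down the incline)

Resolve perpendicular to the incline: N = m g cos θ + P sin θ = 2.4×9.81×cos 37.1° + 28×sin 37.1° = 35.67 N.
Parallel to the incline: P cos θ − m g sin θ = 22.33 − 14.2 = 8.13 N; the friction needed to balance this is 8.13 N acting down the slope.
Maximum static friction: μ_s N = 0.19 × 35.67 = 6.777 N.
|f_req| = 8.13 > 6.777 N → the small crate slides up the incline; f = μ_k N = 0.08 × 35.67 = 2.85 N.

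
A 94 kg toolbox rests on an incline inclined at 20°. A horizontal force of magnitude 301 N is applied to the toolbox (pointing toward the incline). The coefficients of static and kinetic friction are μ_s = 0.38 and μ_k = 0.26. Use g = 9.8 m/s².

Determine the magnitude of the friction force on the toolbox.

Resolve perpendicular to the incline: N = m g cos θ + P sin θ = 94×9.8×cos 20° + 301×sin 20° = 968.6 N.
Along the incline, the net driving force (taking up-slope positive) is P cos θ − m g sin θ = 282.8 − 315.1 = -32.22 N, so equilibrium requires friction f = 32.22 N (up-slope).
The limit of static friction is μ_s N = 368.1 N.
Since 32.22 N is within the 368.1 N limit, the toolbox stays put and friction is exactly 32.2 N.

f ≈ 32.2 N (up the incline)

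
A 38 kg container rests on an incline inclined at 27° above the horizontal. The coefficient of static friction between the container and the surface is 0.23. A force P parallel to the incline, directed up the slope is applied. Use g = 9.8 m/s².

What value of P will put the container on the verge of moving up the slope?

At impending motion up the slope, friction acts down-slope at its limit: f = μ_s N.
P is parallel to the surface, so N = m g cos θ = 332 N.
Along the incline: P = m g sin θ + μ_s N = 169 + 0.23×332 = 245 N.

P ≈ 245 N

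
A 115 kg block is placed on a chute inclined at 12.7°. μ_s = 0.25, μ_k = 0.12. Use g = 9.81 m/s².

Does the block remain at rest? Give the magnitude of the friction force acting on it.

f ≈ 248 N

N = m g cos θ = 1100 N.
Down-slope weight component: m g sin θ = 248 N.
μ_s N = 275 N.
248 ≤ 275 N, so it stays put; friction = 248 N.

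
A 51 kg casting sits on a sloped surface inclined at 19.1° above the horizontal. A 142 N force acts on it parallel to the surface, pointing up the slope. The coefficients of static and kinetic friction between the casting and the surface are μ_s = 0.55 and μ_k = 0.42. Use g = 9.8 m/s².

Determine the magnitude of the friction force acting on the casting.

f ≈ 21.5 N (up the incline)

Perpendicular to the surface, N = m g cos θ = 51·9.8·cos 19.1° = 472.3 N.
The friction needed for equilibrium is m g sin θ − P = 163.5 − 142 = 21.54 N, measured positive up-slope.
The static-friction ceiling is μ_s N = 0.55 × 472.3 = 259.8 N.
Since |21.54| ≤ 259.8 N, the casting remains in static equilibrium and friction takes exactly the required value.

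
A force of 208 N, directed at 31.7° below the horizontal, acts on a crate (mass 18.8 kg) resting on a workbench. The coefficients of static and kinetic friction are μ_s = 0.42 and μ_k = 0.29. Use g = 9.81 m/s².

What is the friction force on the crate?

f ≈ 85.2 N

The vertical component of P adds to the normal force: N = m g + P sin α = 184.4 + 109.3 = 293.7 N.
The horizontal driving force is P cos α = 177 N, so equilibrium needs friction f = 177 N.
The static-friction limit is μ_s N = 123.4 N.
The required friction exceeds μ_s N, so the crate moves and f = μ_k N = 85.2 N.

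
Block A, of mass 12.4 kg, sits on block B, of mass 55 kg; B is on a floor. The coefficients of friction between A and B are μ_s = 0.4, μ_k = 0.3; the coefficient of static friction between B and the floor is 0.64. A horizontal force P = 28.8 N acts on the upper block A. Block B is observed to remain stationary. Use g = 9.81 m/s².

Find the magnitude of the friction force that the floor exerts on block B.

Between the blocks, N₁ = m_A g = 121.6 N.
Maximum static friction on A from B: μ_s N₁ = 0.4×121.6 = 48.66 N.
Since P = 28.8 N ≤ 48.66 N, A does not slip on B; friction on A equals P = 28.8 N.
By Newton's third law B feels 28.8 N forward from A. With B stationary, the floor's static friction on B balances it: f₂ = 28.8 N (well within μ_s(m_A+m_B)g = 423.2 N).

f ≈ 28.8 N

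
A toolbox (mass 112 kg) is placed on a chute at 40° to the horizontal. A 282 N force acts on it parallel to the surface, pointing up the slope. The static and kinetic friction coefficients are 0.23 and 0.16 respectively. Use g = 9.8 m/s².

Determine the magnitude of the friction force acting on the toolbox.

Normal force: N = m g cos θ = 112 × 9.8 × cos 40° = 840.8 N.
Parallel to the incline, ΣF = 0 gives f = m g sin θ − P = 705.5 − 282 = 423.5 N (up-slope positive).
Maximum static friction available: μ_s N = 0.23 × 840.8 = 193.4 N.
Since |423.5| > 193.4 N, static friction cannot hold it; the toolbox slides down the incline and kinetic friction applies: f = μ_k N = 0.16 × 840.8 = 135 N.

f ≈ 135 N (up the incline)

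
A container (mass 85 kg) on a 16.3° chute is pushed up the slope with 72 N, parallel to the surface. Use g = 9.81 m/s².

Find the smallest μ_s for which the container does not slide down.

N = m g cos θ = 800.3 N.
Friction must make up the shortfall along the incline: f = m g sin θ − P = 234 − 72 = 162 N.
At the threshold f = μ_s N, so μ_s,min = 162/800.3 = 0.202.

μ_s,min ≈ 0.202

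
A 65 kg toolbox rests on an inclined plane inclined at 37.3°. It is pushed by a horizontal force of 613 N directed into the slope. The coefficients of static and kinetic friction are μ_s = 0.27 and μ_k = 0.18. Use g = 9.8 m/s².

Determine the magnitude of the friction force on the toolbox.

The horizontal push has a component P sin θ into the surface, so N = m g cos θ + P sin θ = 506.7 + 371.5 = 878.2 N.
Parallel to the incline: P cos θ − m g sin θ = 487.6 − 386 = 101.6 N; the friction needed to balance this is 101.6 N acting down the slope.
Maximum static friction: μ_s N = 0.27 × 878.2 = 237.1 N.
Since 101.6 N is within the 237.1 N limit, the toolbox stays put and friction is exactly 102 N.

f ≈ 102 N (down the incline)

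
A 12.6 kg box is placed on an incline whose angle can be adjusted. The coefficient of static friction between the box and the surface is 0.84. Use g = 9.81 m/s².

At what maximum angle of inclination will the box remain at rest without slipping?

θ_max ≈ 40°

At the slip threshold, m g sin θ = μ_s · m g cos θ, so tan θ = μ_s.
θ_max = arctan(0.84) = 40°.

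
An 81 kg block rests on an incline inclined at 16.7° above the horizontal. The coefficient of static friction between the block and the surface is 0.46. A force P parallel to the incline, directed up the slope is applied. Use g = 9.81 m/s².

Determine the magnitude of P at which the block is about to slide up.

At impending motion up the slope, friction acts down-slope at its limit: f = μ_s N.
P is parallel to the surface, so N = m g cos θ = 761 N.
Along the incline: P = m g sin θ + μ_s N = 228 + 0.46×761 = 578 N.

P ≈ 578 N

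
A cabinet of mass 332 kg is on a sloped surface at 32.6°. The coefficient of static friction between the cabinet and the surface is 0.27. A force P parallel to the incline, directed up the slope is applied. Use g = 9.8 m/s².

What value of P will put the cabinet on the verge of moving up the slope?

P ≈ 2490 N

At impending motion up the slope, friction acts down-slope at its limit: f = μ_s N.
P is parallel to the surface, so N = m g cos θ = 2740 N.
Along the incline: P = m g sin θ + μ_s N = 1750 + 0.27×2740 = 2490 N.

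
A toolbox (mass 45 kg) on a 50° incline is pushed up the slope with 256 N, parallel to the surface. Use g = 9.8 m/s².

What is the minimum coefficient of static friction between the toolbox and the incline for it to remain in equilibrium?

μ_s,min ≈ 0.289

N = m g cos θ = 283.5 N.
Friction must make up the shortfall along the incline: f = m g sin θ − P = 337.8 − 256 = 81.83 N.
At the threshold f = μ_s N, so μ_s,min = 81.83/283.5 = 0.289.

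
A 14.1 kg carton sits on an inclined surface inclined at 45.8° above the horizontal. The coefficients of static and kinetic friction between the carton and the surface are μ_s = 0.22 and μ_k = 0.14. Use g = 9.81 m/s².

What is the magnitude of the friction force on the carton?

The normal reaction is N = m g cos θ = 96.43 N.
Along the slope the weight component is m g sin θ = 99.16 N; friction must supply exactly this, acting up-slope.
Static friction can supply at most μ_s N = 21.22 N.
|99.16| exceeds 21.22 N, so the carton slips down-slope; friction is kinetic, f = μ_k N = 0.14×96.43 = 13.5 N.

f ≈ 13.5 N (up the incline)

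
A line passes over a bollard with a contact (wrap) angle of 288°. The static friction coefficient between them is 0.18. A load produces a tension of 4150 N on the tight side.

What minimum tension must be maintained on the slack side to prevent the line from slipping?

T_min ≈ 1680 N

Capstan equation at impending slip: T_tight/T_slack = e^{μβ}.
β = 288° = 5.027 rad; e^{μβ} = e^{0.18×5.027} = 2.471.
T_slack = T_tight / e^{μβ} = 4150 / 2.471 = 1680 N.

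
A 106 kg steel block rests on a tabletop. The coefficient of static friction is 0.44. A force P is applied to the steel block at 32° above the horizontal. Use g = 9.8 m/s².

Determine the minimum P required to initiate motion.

P ≈ 423 N

N = m g − P sin α (the pull lifts the steel block).
At impending slip, P cos α = μ_s N = μ_s (m g − P sin α).
Solving: P (cos α + μ_s sin α) = μ_s m g → P = 0.44×1040/(cos 32° + 0.44 sin 32°) = 457/1.081 = 423 N.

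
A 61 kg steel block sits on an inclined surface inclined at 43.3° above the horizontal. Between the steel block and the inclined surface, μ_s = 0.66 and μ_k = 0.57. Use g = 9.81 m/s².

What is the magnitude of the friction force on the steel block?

Normal force: N = m g cos θ = 61 × 9.81 × cos 43.3° = 435.5 N.
For equilibrium along the incline, friction must balance the weight component: f = m g sin θ = 410.4 N up the slope.
Static friction can supply at most μ_s N = 287.4 N.
Since |410.4| > 287.4 N, static friction cannot hold it; the steel block slides down the incline and kinetic friction applies: f = μ_k N = 0.57 × 435.5 = 248 N.

f ≈ 248 N (up the incline)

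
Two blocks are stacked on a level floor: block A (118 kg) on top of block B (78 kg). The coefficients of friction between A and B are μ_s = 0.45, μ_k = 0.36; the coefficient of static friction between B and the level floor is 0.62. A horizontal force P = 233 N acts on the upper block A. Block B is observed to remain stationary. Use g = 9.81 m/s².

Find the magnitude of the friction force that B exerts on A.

The normal force B exerts on A is simply A's weight, N₁ = 1158 N.
Maximum static friction on A from B: μ_s N₁ = 0.45×1158 = 520.9 N.
P = 233 N is within that limit, so A and B move together (both at rest); the A–B friction is simply f₁ = P = 233 N.
By Newton's third law B feels 233 N forward from A. With B stationary, the floor's static friction on B balances it: f₂ = 233 N (well within μ_s(m_A+m_B)g = 1192 N).

f ≈ 233 N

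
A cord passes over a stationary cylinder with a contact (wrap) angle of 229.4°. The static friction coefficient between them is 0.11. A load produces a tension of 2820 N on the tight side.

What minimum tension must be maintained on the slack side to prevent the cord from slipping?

Capstan equation at impending slip: T_tight/T_slack = e^{μβ}.
β = 229.4° = 4.004 rad; e^{μβ} = e^{0.11×4.004} = 1.553.
T_slack = T_tight / e^{μβ} = 2820 / 1.553 = 1820 N.

T_min ≈ 1820 N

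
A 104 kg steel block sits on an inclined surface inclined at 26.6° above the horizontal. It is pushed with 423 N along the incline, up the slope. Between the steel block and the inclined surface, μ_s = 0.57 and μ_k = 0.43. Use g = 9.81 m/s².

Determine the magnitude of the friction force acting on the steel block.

f ≈ 33.8 N (up the incline)

The normal reaction is N = m g cos θ = 912.3 N.
The friction needed for equilibrium is m g sin θ − P = 456.8 − 423 = 33.82 N, measured positive up-slope.
Static friction can supply at most μ_s N = 520 N.
Since |33.82| ≤ 520 N, the steel block remains in static equilibrium and friction takes exactly the required value.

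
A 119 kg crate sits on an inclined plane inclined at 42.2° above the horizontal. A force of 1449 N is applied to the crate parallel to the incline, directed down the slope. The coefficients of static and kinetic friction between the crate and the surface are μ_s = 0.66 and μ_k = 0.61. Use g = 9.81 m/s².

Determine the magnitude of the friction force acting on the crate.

f ≈ 528 N (up the incline)

Normal force: N = m g cos θ = 119 × 9.81 × cos 42.2° = 864.8 N.
The friction needed for equilibrium is m g sin θ + P = 784.2 + 1449 = 2233 N, measured positive up-slope.
Static friction can supply at most μ_s N = 570.8 N.
Since |2233| > 570.8 N, static friction cannot hold it; the crate slides down the incline and kinetic friction applies: f = μ_k N = 0.61 × 864.8 = 528 N.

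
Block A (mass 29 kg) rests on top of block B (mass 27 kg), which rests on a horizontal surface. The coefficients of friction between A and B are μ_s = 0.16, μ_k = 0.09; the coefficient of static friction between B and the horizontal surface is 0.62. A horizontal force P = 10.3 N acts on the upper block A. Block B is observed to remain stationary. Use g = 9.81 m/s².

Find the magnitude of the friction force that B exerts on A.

f ≈ 10.3 N

The normal force B exerts on A is simply A's weight, N₁ = 284.5 N.
So the A–B interface can sustain at most μ_s N₁ = 45.52 N of static friction.
P = 10.3 N is within that limit, so A and B move together (both at rest); the A–B friction is simply f₁ = P = 10.3 N.
By Newton's third law B feels 10.3 N forward from A. With B stationary, the floor's static friction on B balances it: f₂ = 10.3 N (well within μ_s(m_A+m_B)g = 340.6 N).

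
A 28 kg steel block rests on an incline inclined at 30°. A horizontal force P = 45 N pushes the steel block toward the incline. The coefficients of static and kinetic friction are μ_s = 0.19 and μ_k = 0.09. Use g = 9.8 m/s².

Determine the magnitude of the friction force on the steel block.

f ≈ 23.4 N (up the incline)

Normal direction: N = m g cos θ + P sin θ = 260.1 N.
Parallel to the incline: P cos θ − m g sin θ = 38.97 − 137.2 = -98.23 N; the friction needed to balance this is 98.23 N acting up the slope.
The limit of static friction is μ_s N = 49.43 N.
|f_req| = 98.23 > 49.43 N → the steel block slides down the incline; f = μ_k N = 0.09 × 260.1 = 23.4 N.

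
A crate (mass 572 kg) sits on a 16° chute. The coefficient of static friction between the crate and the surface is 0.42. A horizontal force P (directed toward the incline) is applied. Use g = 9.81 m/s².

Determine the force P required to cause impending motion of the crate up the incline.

At impending motion up the slope, friction acts down-slope at its limit: f = μ_s N.
Perpendicular to the incline: N = m g cos θ + P sin θ.
Along the incline: P cos θ = m g sin θ + μ_s N = m g sin θ + μ_s (m g cos θ + P sin θ).
Solving, P (cos θ − μ_s sin θ) = m g (sin θ + μ_s cos θ), so P = 572×9.81×(sin 16° + 0.42 cos 16°)/(cos 16° − 0.42 sin 16°) = 5610×0.6794/0.8455 = 4510 N.

P ≈ 4510 N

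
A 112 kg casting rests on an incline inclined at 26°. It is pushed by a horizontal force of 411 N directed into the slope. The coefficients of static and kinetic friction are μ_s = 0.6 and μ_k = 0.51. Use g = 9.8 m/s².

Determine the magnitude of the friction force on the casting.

The horizontal push has a component P sin θ into the surface, so N = m g cos θ + P sin θ = 986.5 + 180.2 = 1167 N.
Along the incline, the net driving force (taking up-slope positive) is P cos θ − m g sin θ = 369.4 − 481.2 = -111.8 N, so equilibrium requires friction f = 111.8 N (up-slope).
The limit of static friction is μ_s N = 700 N.
Since 111.8 N is within the 700 N limit, the casting stays put and friction is exactly 112 N.

f ≈ 112 N (up the incline)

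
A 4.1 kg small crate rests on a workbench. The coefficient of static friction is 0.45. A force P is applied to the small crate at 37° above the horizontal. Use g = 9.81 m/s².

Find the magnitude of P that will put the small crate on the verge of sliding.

P ≈ 16.9 N

N = m g − P sin α (the pull lifts the small crate).
At impending slip, P cos α = μ_s N = μ_s (m g − P sin α).
Solving: P (cos α + μ_s sin α) = μ_s m g → P = 0.45×40.2/(cos 37° + 0.45 sin 37°) = 18.1/1.069 = 16.9 N.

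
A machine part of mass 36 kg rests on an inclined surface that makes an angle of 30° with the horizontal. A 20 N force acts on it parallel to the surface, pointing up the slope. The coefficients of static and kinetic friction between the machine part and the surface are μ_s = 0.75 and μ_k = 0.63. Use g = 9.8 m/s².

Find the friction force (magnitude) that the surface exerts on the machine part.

f ≈ 156 N (up the incline)

The normal reaction is N = m g cos θ = 305.5 N.
Parallel to the incline, ΣF = 0 gives f = m g sin θ − P = 176.4 − 20 = 156.4 N (up-slope positive).
Static friction can supply at most μ_s N = 229.2 N.
Since |156.4| ≤ 229.2 N, static friction is sufficient; f equals the required value, not μ_s N.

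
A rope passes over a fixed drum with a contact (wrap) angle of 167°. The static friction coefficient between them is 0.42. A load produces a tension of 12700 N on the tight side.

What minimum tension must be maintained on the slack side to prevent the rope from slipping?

Capstan equation at impending slip: T_tight/T_slack = e^{μβ}.
β = 167° = 2.915 rad; e^{μβ} = e^{0.42×2.915} = 3.401.
T_slack = T_tight / e^{μβ} = 12700 / 3.401 = 3730 N.

T_min ≈ 3730 N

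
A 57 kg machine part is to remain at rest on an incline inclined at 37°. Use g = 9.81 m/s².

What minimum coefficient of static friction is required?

At the slip threshold m g sin θ = μ_s m g cos θ, so μ_s,min = tan θ.
μ_s,min = tan 37° = 0.754.

μ_s,min ≈ 0.754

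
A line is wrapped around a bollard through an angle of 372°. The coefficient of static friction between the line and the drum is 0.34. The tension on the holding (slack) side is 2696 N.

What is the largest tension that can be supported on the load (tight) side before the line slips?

T_max ≈ 24500 N

At impending slip the capstan equation gives T₂/T₁ = e^{μβ} with β in radians.
β = 372° × π/180 = 6.493 rad.
e^{μβ} = e^{0.34×6.493} = 9.093.
T₂ = T₁ · e^{μβ} = 2696 × 9.093 = 24500 N.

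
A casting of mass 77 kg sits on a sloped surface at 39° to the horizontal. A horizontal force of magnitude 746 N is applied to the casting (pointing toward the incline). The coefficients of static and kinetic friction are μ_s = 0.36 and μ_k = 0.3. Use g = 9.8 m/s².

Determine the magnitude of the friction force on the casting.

f ≈ 105 N (down the incline)

Resolve perpendicular to the incline: N = m g cos θ + P sin θ = 77×9.8×cos 39° + 746×sin 39° = 1056 N.
Along the incline, the net driving force (taking up-slope positive) is P cos θ − m g sin θ = 579.8 − 474.9 = 104.9 N, so equilibrium requires friction f = -104.9 N (down-slope).
Maximum static friction: μ_s N = 0.36 × 1056 = 380.1 N.
Since 104.9 N is within the 380.1 N limit, the casting stays put and friction is exactly 105 N.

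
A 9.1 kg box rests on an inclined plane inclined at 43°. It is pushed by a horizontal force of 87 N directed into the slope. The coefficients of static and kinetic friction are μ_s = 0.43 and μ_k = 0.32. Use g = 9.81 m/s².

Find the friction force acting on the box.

f ≈ 2.75 N (down the incline)

Normal direction: N = m g cos θ + P sin θ = 124.6 N.
Along the incline, the net driving force (taking up-slope positive) is P cos θ − m g sin θ = 63.63 − 60.88 = 2.745 N, so equilibrium requires friction f = -2.745 N (down-slope).
Maximum static friction: μ_s N = 0.43 × 124.6 = 53.59 N.
|f_req| = 2.745 ≤ 53.59 N → the box is in equilibrium; friction equals the required value.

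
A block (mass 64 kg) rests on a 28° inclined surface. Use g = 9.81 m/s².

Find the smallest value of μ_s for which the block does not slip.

At the slip threshold m g sin θ = μ_s m g cos θ, so μ_s,min = tan θ.
μ_s,min = tan 28° = 0.532.

μ_s,min ≈ 0.532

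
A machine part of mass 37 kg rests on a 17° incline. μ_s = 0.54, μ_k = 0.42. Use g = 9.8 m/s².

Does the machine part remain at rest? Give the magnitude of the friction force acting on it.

N = m g cos θ = 347 N.
Down-slope weight component: m g sin θ = 106 N.
μ_s N = 187 N.
106 ≤ 187 N, so it stays put; friction = 106 N.

f ≈ 106 N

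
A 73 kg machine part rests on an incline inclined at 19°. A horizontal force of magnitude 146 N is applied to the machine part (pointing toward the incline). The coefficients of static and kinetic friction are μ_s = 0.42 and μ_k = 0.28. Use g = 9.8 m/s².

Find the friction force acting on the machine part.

Normal direction: N = m g cos θ + P sin θ = 724 N.
Along the incline, the net driving force (taking up-slope positive) is P cos θ − m g sin θ = 138 − 232.9 = -94.87 N, so equilibrium requires friction f = 94.87 N (up-slope).
Maximum static friction: μ_s N = 0.42 × 724 = 304.1 N.
|f_req| = 94.87 ≤ 304.1 N → the machine part is in equilibrium; friction equals the required value.

f ≈ 94.9 N (up the incline)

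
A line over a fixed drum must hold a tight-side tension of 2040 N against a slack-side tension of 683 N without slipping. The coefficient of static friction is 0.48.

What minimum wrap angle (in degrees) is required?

β_min ≈ 131°

T₂/T₁ = e^{μβ} → β = ln(T₂/T₁)/μ.
β = ln(2040/683)/0.48 = 1.094/0.48 = 2.28 rad.
In degrees: β = 2.28 × 180/π = 131°.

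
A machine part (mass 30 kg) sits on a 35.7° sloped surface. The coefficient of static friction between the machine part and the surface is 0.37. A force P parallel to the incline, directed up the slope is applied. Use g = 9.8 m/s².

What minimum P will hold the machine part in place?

P_min ≈ 83.2 N

The machine part tends to slide down (tan θ > μ_s), so at the point of impending slip friction acts up-slope at its limit: f = μ_s N.
P is parallel to the surface, so N = m g cos θ = 239 N.
Along the incline: P + μ_s N = m g sin θ, so P = 172 − 0.37×239 = 83.2 N.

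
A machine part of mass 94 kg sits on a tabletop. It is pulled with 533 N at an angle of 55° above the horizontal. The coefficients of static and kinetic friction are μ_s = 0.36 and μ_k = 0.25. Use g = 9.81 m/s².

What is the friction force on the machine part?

f ≈ 121 N

The vertical component of P reduces the normal force: N = m g − P sin α = 922.1 − 436.6 = 485.5 N.
The horizontal driving force is P cos α = 305.7 N, so equilibrium needs friction f = 305.7 N.
μ_s N = 0.36 × 485.5 = 174.8 N.
305.7 > 174.8 N → the machine part slides; f = μ_k N = 0.25×485.5 = 121 N.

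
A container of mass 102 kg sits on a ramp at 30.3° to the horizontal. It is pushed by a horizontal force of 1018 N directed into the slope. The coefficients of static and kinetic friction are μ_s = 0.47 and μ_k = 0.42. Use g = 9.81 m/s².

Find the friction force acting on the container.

Normal direction: N = m g cos θ + P sin θ = 1378 N.
Parallel to the incline: P cos θ − m g sin θ = 878.9 − 504.8 = 374.1 N; the friction needed to balance this is 374.1 N acting down the slope.
Maximum static friction: μ_s N = 0.47 × 1378 = 647.4 N.
|f_req| = 374.1 ≤ 647.4 N → the container is in equilibrium; friction equals the required value.

f ≈ 374 N (down the incline)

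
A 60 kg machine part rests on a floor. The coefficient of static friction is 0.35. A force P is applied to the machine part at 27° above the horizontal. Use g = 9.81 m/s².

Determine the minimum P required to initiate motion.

P ≈ 196 N

N = m g − P sin α (the pull lifts the machine part).
At impending slip, P cos α = μ_s N = μ_s (m g − P sin α).
Solving: P (cos α + μ_s sin α) = μ_s m g → P = 0.35×589/(cos 27° + 0.35 sin 27°) = 206/1.05 = 196 N.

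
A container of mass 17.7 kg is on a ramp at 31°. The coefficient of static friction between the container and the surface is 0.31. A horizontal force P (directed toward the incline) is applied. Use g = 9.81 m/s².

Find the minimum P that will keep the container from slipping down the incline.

P_min ≈ 42.6 N

The container tends to slide down (tan θ > μ_s), so at the point of impending slip friction acts up-slope at its limit: f = μ_s N.
Perpendicular to the incline: N = m g cos θ + P sin θ.
Along the incline: P cos θ + μ_s N = m g sin θ, i.e. P cos θ + μ_s (m g cos θ + P sin θ) = m g sin θ.
Solving, P (cos θ + μ_s sin θ) = m g (sin θ − μ_s cos θ), so P = 174×0.2493/1.017 = 42.6 N.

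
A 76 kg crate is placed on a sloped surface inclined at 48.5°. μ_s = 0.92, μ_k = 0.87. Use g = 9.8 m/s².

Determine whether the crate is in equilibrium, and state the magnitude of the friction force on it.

f ≈ 429 N

N = m g cos θ = 494 N.
Down-slope weight component: m g sin θ = 558 N.
μ_s N = 454 N.
558 > 454 N, so it slides; kinetic friction f = μ_k N = 0.87×494 = 429 N.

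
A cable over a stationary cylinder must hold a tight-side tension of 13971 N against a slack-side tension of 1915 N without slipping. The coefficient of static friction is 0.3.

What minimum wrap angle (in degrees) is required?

T₂/T₁ = e^{μβ} → β = ln(T₂/T₁)/μ.
β = ln(13971/1915)/0.3 = 1.987/0.3 = 6.624 rad.
In degrees: β = 6.624 × 180/π = 380°.

β_min ≈ 380°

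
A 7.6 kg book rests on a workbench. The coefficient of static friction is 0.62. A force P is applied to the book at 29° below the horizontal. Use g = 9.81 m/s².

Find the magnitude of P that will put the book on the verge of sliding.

N = m g + P sin α (the push presses the book into the workbench).
At impending slip, P cos α = μ_s N = μ_s (m g + P sin α).
Solving: P (cos α − μ_s sin α) = μ_s m g → P = 0.62×74.6/(cos 29° − 0.62 sin 29°) = 46.2/0.574 = 80.5 N.

P ≈ 80.5 N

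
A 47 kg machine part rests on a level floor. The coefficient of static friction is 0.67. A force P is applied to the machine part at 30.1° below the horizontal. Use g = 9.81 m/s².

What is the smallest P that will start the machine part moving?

P ≈ 584 N

N = m g + P sin α (the push presses the machine part into the level floor).
At impending slip, P cos α = μ_s N = μ_s (m g + P sin α).
Solving: P (cos α − μ_s sin α) = μ_s m g → P = 0.67×461/(cos 30.1° − 0.67 sin 30.1°) = 309/0.5291 = 584 N.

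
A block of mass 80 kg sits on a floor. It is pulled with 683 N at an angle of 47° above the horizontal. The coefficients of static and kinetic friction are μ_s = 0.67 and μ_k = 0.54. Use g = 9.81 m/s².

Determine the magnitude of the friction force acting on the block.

N = m g − P sin α = 784.8 − 683×sin 47° = 285.3 N.
Horizontally, friction must balance P cos α = 465.8 N.
The static-friction limit is μ_s N = 191.1 N.
465.8 > 191.1 N → the block slides; f = μ_k N = 0.54×285.3 = 154 N.

f ≈ 154 N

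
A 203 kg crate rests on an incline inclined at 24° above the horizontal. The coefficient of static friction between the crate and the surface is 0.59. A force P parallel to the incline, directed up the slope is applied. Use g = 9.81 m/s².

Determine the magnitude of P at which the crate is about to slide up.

At impending motion up the slope, friction acts down-slope at its limit: f = μ_s N.
P is parallel to the surface, so N = m g cos θ = 1820 N.
Along the incline: P = m g sin θ + μ_s N = 810 + 0.59×1820 = 1880 N.

P ≈ 1880 N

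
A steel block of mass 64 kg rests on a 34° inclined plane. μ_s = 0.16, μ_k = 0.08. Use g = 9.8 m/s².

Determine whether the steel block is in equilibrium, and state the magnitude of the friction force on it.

N = m g cos θ = 520 N.
Down-slope weight component: m g sin θ = 351 N.
μ_s N = 83.2 N.
351 > 83.2 N, so it slides; kinetic friction f = μ_k N = 0.08×520 = 41.6 N.

f ≈ 41.6 N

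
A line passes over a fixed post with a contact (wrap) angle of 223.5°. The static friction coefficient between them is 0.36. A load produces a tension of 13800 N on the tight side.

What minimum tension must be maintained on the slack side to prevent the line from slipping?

T_min ≈ 3390 N

Capstan equation at impending slip: T_tight/T_slack = e^{μβ}.
β = 223.5° = 3.901 rad; e^{μβ} = e^{0.36×3.901} = 4.073.
T_slack = T_tight / e^{μβ} = 13800 / 4.073 = 3390 N.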